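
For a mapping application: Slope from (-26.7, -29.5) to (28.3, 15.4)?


slope = (y2-y1)/(x2-x1) = (15.4-(-29.5))/(28.3-(-26.7)) = 44.9/55 = 0.8164

0.8164


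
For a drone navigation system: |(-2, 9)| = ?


|u| = sqrt((-2)^2 + 9^2) = sqrt(85) = 9.2195

9.2195


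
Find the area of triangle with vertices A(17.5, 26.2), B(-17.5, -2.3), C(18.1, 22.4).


Area = |x_A(y_B-y_C) + x_B(y_C-y_A) + x_C(y_A-y_B)|/2
= |(-432.25) + 66.5 + 515.85|/2
= 150.1/2 = 75.05

75.05


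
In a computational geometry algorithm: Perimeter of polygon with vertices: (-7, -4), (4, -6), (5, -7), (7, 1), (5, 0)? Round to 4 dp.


Sides: (-7, -4)->(4, -6): sqrt(125) = 11.18034, (4, -6)->(5, -7): sqrt(2) = 1.414214, (5, -7)->(7, 1): sqrt(68) = 8.246211, (7, 1)->(5, 0): sqrt(5) = 2.236068, (5, 0)->(-7, -4): sqrt(160) = 12.649111
Sum = 35.725944
Perimeter = 35.7259

35.7259


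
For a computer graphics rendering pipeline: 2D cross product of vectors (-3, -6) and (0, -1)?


u x v = u_x*v_y - u_y*v_x = (-3)*(-1) - (-6)*0
= 3 - 0 = 3

3


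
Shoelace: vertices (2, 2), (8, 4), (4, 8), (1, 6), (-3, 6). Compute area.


Shoelace sum: (2*4 - 8*2) + (8*8 - 4*4) + (4*6 - 1*8) + (1*6 - (-3)*6) + ((-3)*2 - 2*6)
= 62
Area = |62|/2 = 31

31


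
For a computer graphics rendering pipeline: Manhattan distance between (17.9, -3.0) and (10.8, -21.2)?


|17.9-10.8| + |(-3)-(-21.2)| = 7.1 + 18.2 = 25.3

25.3


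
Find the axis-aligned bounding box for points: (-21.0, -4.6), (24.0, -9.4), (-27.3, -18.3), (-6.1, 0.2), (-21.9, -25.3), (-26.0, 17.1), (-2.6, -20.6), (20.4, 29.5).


x range: [-27.3, 24]
y range: [-25.3, 29.5]
Bounding box: (-27.3,-25.3) to (24,29.5)

(-27.3,-25.3) to (24,29.5)


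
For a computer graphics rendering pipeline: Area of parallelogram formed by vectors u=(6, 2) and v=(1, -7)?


|u x v| = |6*(-7) - 2*1|
= |(-42) - 2| = 44

44


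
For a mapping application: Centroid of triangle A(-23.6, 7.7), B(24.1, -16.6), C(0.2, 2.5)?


Centroid = ((x_A+x_B+x_C)/3, (y_A+y_B+y_C)/3)
= (((-23.6)+24.1+0.2)/3, (7.7+(-16.6)+2.5)/3)
= (0.2333, -2.1333)

(0.2333, -2.1333)


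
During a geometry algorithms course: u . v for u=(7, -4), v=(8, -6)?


u . v = u_x*v_x + u_y*v_y = 7*8 + (-4)*(-6)
= 56 + 24 = 80

80


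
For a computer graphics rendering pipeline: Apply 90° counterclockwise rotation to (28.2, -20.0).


90° CCW: (x,y) -> (-y, x)
(28.2,-20) -> (20, 28.2)

(20, 28.2)


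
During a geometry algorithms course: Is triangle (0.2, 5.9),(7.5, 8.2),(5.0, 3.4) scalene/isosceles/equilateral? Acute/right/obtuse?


Side lengths squared: AB^2=58.58, BC^2=29.29, CA^2=29.29
Sorted: [29.29, 29.29, 58.58]
By sides: Isosceles, By angles: Right

Isosceles, Right


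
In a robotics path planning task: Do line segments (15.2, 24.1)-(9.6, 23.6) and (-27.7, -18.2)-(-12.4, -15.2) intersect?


Cross products: d1=518.49, d2=527.64, d3=215.43, d4=206.28
d1*d2 < 0 and d3*d4 < 0? no

No, they don't intersect


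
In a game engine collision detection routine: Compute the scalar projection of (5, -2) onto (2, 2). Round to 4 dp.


u.v = 6, |v| = sqrt(8) = 2.8284
Scalar projection = u.v / |v| = 6 / sqrt(8) = 2.1213

2.1213


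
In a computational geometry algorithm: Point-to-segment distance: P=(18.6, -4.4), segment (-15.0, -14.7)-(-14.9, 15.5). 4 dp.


Project P onto AB: t = 0.3447 (clamped to [0,1])
Closest point on segment: (-14.9655, -4.2889)
Distance: 33.5657

33.5657


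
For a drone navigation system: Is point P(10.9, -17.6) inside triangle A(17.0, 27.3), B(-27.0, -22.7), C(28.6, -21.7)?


Cross products: AB x AP = 1670.6, BC x BP = 245.66, CA x CP = 819.74
All same sign? yes

Yes, inside


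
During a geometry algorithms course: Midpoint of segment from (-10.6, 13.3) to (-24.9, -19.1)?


M = (((-10.6)+(-24.9))/2, (13.3+(-19.1))/2)
= (-17.75, -2.9)

(-17.75, -2.9)


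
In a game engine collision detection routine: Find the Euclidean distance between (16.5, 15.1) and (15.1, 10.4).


dx=-1.4, dy=-4.7
d^2 = (-1.4)^2 + (-4.7)^2 = 24.05
d = sqrt(24.05) = 4.9041

4.9041


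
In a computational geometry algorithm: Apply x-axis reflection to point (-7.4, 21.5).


Reflection over x-axis: (x,y) -> (x,-y)
(-7.4, 21.5) -> (-7.4, -21.5)

(-7.4, -21.5)


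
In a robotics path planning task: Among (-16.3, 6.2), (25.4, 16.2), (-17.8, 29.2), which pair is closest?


d(P0,P1) = 42.8823, d(P0,P2) = 23.0489, d(P1,P2) = 45.1136
Closest: P0 and P2

Closest pair: (-16.3, 6.2) and (-17.8, 29.2), distance = 23.0489


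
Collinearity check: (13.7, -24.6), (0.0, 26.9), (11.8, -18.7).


Cross product: (0-13.7)*((-18.7)-(-24.6)) - (26.9-(-24.6))*(11.8-13.7)
= 17.02

No, not collinear


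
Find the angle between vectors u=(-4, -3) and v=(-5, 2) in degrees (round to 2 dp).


u.v = 14, |u| = sqrt(25) = 5, |v| = sqrt(29) = 5.3852
cos(theta) = u.v/(|u||v|) = 14/sqrt(725) = 0.519947
theta = acos(0.519947) = 58.67 degrees

58.67 degrees


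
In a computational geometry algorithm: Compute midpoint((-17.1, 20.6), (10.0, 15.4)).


M = (((-17.1)+10)/2, (20.6+15.4)/2)
= (-3.55, 18)

(-3.55, 18)


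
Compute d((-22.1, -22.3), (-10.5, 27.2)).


dx=11.6, dy=49.5
d^2 = 11.6^2 + 49.5^2 = 2584.81
d = sqrt(2584.81) = 50.841

50.841


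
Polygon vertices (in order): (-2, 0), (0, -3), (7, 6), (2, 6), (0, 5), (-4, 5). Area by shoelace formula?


Shoelace sum: ((-2)*(-3) - 0*0) + (0*6 - 7*(-3)) + (7*6 - 2*6) + (2*5 - 0*6) + (0*5 - (-4)*5) + ((-4)*0 - (-2)*5)
= 97
Area = |97|/2 = 48.5

48.5


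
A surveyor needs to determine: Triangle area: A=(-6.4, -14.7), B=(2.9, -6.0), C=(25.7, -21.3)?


Area = |x_A(y_B-y_C) + x_B(y_C-y_A) + x_C(y_A-y_B)|/2
= |(-97.92) + (-19.14) + (-223.59)|/2
= 340.65/2 = 170.325

170.325


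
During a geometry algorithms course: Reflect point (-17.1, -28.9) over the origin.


Reflection over origin: (x,y) -> (-x,-y)
(-17.1, -28.9) -> (17.1, 28.9)

(17.1, 28.9)


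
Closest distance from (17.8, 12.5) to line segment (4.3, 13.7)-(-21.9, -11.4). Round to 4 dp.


Project P onto AB: t = 0 (clamped to [0,1])
Closest point on segment: (4.3, 13.7)
Distance: 13.5532

13.5532


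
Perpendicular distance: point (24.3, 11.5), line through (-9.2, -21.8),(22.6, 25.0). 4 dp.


|cross product| = 508.86
|line direction| = sqrt(3201.48) = 56.5816
Distance = 508.86/sqrt(3201.48) = 8.9934

8.9934


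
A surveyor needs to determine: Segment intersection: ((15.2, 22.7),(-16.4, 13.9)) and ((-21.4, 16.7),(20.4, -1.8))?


Cross products: d1=927.9, d2=-24.54, d3=-132.48, d4=819.96
d1*d2 < 0 and d3*d4 < 0? yes

Yes, they intersect


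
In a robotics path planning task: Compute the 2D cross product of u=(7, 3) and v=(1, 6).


u x v = u_x*v_y - u_y*v_x = 7*6 - 3*1
= 42 - 3 = 39

39


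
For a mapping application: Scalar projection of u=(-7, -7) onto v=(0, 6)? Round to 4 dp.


u.v = -42, |v| = sqrt(36) = 6
Scalar projection = u.v / |v| = -42 / sqrt(36) = -7

-7


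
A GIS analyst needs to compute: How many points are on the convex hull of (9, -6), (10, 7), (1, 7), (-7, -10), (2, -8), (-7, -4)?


Convex hull vertices (CCW): (-7, -10), (2, -8), (9, -6), (10, 7), (1, 7), (-7, -4)
Count = 6

6


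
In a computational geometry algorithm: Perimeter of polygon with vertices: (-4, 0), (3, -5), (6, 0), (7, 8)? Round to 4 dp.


Sides: (-4, 0)->(3, -5): sqrt(74) = 8.602325, (3, -5)->(6, 0): sqrt(34) = 5.830952, (6, 0)->(7, 8): sqrt(65) = 8.062258, (7, 8)->(-4, 0): sqrt(185) = 13.601471
Sum = 36.097006
Perimeter = 36.097

36.097


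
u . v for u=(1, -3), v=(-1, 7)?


u . v = u_x*v_x + u_y*v_y = 1*(-1) + (-3)*7
= (-1) + (-21) = -22

-22


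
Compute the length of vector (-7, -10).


|u| = sqrt((-7)^2 + (-10)^2) = sqrt(149) = 12.2066

12.2066


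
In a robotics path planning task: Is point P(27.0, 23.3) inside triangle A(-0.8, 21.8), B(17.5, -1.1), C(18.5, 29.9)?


Cross products: AB x AP = 664.07, BC x BP = -270.1, CA x CP = 196.23
All same sign? no

No, outside


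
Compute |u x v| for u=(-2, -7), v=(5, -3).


|u x v| = |(-2)*(-3) - (-7)*5|
= |6 - (-35)| = 41

41


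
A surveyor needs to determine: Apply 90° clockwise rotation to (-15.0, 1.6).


90° CW: (x,y) -> (y, -x)
(-15,1.6) -> (1.6, 15)

(1.6, 15)


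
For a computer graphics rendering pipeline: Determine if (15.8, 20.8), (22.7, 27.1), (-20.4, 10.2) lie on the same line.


Cross product: (22.7-15.8)*(10.2-20.8) - (27.1-20.8)*((-20.4)-15.8)
= 154.92

No, not collinear


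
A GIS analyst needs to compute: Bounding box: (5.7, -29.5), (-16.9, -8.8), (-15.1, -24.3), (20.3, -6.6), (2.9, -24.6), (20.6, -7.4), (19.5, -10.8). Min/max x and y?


x range: [-16.9, 20.6]
y range: [-29.5, -6.6]
Bounding box: (-16.9,-29.5) to (20.6,-6.6)

(-16.9,-29.5) to (20.6,-6.6)


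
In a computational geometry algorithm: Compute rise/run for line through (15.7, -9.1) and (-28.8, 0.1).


slope = (y2-y1)/(x2-x1) = (0.1-(-9.1))/((-28.8)-15.7) = 9.2/(-44.5) = -0.2067

-0.2067


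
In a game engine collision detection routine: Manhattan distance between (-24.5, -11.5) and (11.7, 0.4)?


|(-24.5)-11.7| + |(-11.5)-0.4| = 36.2 + 11.9 = 48.1

48.1


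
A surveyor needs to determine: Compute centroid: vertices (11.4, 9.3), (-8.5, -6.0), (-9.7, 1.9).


Centroid = ((x_A+x_B+x_C)/3, (y_A+y_B+y_C)/3)
= ((11.4+(-8.5)+(-9.7))/3, (9.3+(-6)+1.9)/3)
= (-2.2667, 1.7333)

(-2.2667, 1.7333)


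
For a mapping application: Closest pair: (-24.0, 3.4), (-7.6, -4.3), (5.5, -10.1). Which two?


d(P0,P1) = 18.1177, d(P0,P2) = 32.4423, d(P1,P2) = 14.3265
Closest: P1 and P2

Closest pair: (-7.6, -4.3) and (5.5, -10.1), distance = 14.3265


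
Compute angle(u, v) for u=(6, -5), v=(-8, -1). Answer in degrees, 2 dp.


u.v = -43, |u| = sqrt(61) = 7.8102, |v| = sqrt(65) = 8.0623
cos(theta) = u.v/(|u||v|) = -43/sqrt(3965) = -0.682884
theta = acos(-0.682884) = 133.07 degrees

133.07 degrees


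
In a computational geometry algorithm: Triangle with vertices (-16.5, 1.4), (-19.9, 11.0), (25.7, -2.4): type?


Side lengths squared: AB^2=103.72, BC^2=2258.92, CA^2=1795.28
Sorted: [103.72, 1795.28, 2258.92]
By sides: Scalene, By angles: Obtuse

Scalene, Obtuse


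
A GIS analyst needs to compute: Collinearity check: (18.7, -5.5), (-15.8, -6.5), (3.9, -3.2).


Cross product: ((-15.8)-18.7)*((-3.2)-(-5.5)) - ((-6.5)-(-5.5))*(3.9-18.7)
= -94.15

No, not collinear


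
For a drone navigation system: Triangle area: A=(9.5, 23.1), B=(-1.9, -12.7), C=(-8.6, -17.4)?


Area = |x_A(y_B-y_C) + x_B(y_C-y_A) + x_C(y_A-y_B)|/2
= |44.65 + 76.95 + (-307.88)|/2
= 186.28/2 = 93.14

93.14


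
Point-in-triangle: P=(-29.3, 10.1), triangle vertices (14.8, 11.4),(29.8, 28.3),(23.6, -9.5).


Cross products: AB x AP = 725.79, BC x BP = -2121.14, CA x CP = 933.13
All same sign? no

No, outside


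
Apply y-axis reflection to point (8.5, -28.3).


Reflection over y-axis: (x,y) -> (-x,y)
(8.5, -28.3) -> (-8.5, -28.3)

(-8.5, -28.3)


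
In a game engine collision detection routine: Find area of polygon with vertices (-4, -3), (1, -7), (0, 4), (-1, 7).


Shoelace sum: ((-4)*(-7) - 1*(-3)) + (1*4 - 0*(-7)) + (0*7 - (-1)*4) + ((-1)*(-3) - (-4)*7)
= 70
Area = |70|/2 = 35

35


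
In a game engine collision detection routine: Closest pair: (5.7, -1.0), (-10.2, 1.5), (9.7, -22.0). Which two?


d(P0,P1) = 16.0953, d(P0,P2) = 21.3776, d(P1,P2) = 30.7938
Closest: P0 and P1

Closest pair: (5.7, -1.0) and (-10.2, 1.5), distance = 16.0953


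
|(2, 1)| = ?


|u| = sqrt(2^2 + 1^2) = sqrt(5) = 2.2361

2.2361


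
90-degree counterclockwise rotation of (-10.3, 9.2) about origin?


90° CCW: (x,y) -> (-y, x)
(-10.3,9.2) -> (-9.2, -10.3)

(-9.2, -10.3)


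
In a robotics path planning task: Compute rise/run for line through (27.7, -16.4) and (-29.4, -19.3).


slope = (y2-y1)/(x2-x1) = ((-19.3)-(-16.4))/((-29.4)-27.7) = (-2.9)/(-57.1) = 0.0508

0.0508


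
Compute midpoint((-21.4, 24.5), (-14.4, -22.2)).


M = (((-21.4)+(-14.4))/2, (24.5+(-22.2))/2)
= (-17.9, 1.15)

(-17.9, 1.15)


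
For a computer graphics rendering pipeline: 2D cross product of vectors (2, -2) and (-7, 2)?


u x v = u_x*v_y - u_y*v_x = 2*2 - (-2)*(-7)
= 4 - 14 = -10

-10


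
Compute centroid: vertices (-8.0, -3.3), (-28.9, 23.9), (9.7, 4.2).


Centroid = ((x_A+x_B+x_C)/3, (y_A+y_B+y_C)/3)
= (((-8)+(-28.9)+9.7)/3, ((-3.3)+23.9+4.2)/3)
= (-9.0667, 8.2667)

(-9.0667, 8.2667)


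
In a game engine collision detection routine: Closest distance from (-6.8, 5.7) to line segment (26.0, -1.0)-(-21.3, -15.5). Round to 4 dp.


Project P onto AB: t = 0.5942 (clamped to [0,1])
Closest point on segment: (-2.1049, -9.6157)
Distance: 16.0192

16.0192


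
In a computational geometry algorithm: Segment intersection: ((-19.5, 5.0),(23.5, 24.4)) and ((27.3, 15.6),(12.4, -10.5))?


Cross products: d1=-1063.54, d2=-230.3, d3=-452.12, d4=-1285.36
d1*d2 < 0 and d3*d4 < 0? no

No, they don't intersect


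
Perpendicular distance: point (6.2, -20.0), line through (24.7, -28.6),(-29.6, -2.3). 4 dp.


|cross product| = 19.57
|line direction| = sqrt(3640.18) = 60.3339
Distance = 19.57/sqrt(3640.18) = 0.3244

0.3244


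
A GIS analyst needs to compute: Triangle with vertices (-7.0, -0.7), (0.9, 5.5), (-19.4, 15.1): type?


Side lengths squared: AB^2=100.85, BC^2=504.25, CA^2=403.4
Sorted: [100.85, 403.4, 504.25]
By sides: Scalene, By angles: Right

Scalene, Right


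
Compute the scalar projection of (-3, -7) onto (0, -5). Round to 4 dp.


u.v = 35, |v| = sqrt(25) = 5
Scalar projection = u.v / |v| = 35 / sqrt(25) = 7

7


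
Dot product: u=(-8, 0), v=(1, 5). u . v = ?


u . v = u_x*v_x + u_y*v_y = (-8)*1 + 0*5
= (-8) + 0 = -8

-8


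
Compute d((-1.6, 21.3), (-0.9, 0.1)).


dx=0.7, dy=-21.2
d^2 = 0.7^2 + (-21.2)^2 = 449.93
d = sqrt(449.93) = 21.2116

21.2116


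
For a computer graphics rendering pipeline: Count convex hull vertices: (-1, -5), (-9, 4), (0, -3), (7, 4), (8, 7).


Convex hull vertices (CCW): (-9, 4), (-1, -5), (7, 4), (8, 7)
Count = 4

4


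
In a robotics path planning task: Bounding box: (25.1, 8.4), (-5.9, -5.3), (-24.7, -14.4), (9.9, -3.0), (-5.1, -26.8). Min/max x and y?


x range: [-24.7, 25.1]
y range: [-26.8, 8.4]
Bounding box: (-24.7,-26.8) to (25.1,8.4)

(-24.7,-26.8) to (25.1,8.4)


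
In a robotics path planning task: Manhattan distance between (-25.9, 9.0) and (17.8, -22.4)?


|(-25.9)-17.8| + |9-(-22.4)| = 43.7 + 31.4 = 75.1

75.1


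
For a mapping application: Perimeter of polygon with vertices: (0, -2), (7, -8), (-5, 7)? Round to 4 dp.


Sides: (0, -2)->(7, -8): sqrt(85) = 9.219544, (7, -8)->(-5, 7): sqrt(369) = 19.209373, (-5, 7)->(0, -2): sqrt(106) = 10.29563
Sum = 38.724547
Perimeter = 38.7245

38.7245


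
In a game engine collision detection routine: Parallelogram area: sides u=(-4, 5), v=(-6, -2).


|u x v| = |(-4)*(-2) - 5*(-6)|
= |8 - (-30)| = 38

38


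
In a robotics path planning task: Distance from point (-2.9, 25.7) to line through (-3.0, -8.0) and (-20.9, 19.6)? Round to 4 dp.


|cross product| = 605.99
|line direction| = sqrt(1082.17) = 32.8964
Distance = 605.99/sqrt(1082.17) = 18.4212

18.4212


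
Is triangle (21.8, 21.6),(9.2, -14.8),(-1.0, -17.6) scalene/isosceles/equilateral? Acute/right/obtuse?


Side lengths squared: AB^2=1483.72, BC^2=111.88, CA^2=2056.48
Sorted: [111.88, 1483.72, 2056.48]
By sides: Scalene, By angles: Obtuse

Scalene, Obtuse


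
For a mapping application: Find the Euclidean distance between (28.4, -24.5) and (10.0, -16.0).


dx=-18.4, dy=8.5
d^2 = (-18.4)^2 + 8.5^2 = 410.81
d = sqrt(410.81) = 20.2684

20.2684


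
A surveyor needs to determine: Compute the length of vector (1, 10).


|u| = sqrt(1^2 + 10^2) = sqrt(101) = 10.0499

10.0499


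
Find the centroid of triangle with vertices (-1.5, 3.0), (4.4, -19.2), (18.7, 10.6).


Centroid = ((x_A+x_B+x_C)/3, (y_A+y_B+y_C)/3)
= (((-1.5)+4.4+18.7)/3, (3+(-19.2)+10.6)/3)
= (7.2, -1.8667)

(7.2, -1.8667)


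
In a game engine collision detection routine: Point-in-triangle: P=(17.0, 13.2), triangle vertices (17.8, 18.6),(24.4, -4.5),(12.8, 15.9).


Cross products: AB x AP = -54.12, BC x BP = -54.36, CA x CP = -24.84
All same sign? yes

Yes, inside


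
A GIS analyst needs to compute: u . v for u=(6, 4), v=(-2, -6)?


u . v = u_x*v_x + u_y*v_y = 6*(-2) + 4*(-6)
= (-12) + (-24) = -36

-36


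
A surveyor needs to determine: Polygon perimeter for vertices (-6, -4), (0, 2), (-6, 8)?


Sides: (-6, -4)->(0, 2): sqrt(72) = 8.485281, (0, 2)->(-6, 8): sqrt(72) = 8.485281, (-6, 8)->(-6, -4): sqrt(144) = 12
Sum = 28.970562
Perimeter = 28.9706

28.9706


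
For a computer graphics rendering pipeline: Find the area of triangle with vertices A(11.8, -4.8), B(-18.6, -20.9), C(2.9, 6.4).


Area = |x_A(y_B-y_C) + x_B(y_C-y_A) + x_C(y_A-y_B)|/2
= |(-322.14) + (-208.32) + 46.69|/2
= 483.77/2 = 241.885

241.885


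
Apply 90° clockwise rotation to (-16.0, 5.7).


90° CW: (x,y) -> (y, -x)
(-16,5.7) -> (5.7, 16)

(5.7, 16)


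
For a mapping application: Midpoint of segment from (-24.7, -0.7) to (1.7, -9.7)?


M = (((-24.7)+1.7)/2, ((-0.7)+(-9.7))/2)
= (-11.5, -5.2)

(-11.5, -5.2)


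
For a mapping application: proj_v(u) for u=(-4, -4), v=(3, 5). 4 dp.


u.v = -32, |v| = sqrt(34) = 5.831
Scalar projection = u.v / |v| = -32 / sqrt(34) = -5.488

-5.488


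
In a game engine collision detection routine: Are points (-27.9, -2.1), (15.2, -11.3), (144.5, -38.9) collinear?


Cross product: (15.2-(-27.9))*((-38.9)-(-2.1)) - ((-11.3)-(-2.1))*(144.5-(-27.9))
= 0

Yes, collinear


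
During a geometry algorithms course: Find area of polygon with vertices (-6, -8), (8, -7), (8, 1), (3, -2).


Shoelace sum: ((-6)*(-7) - 8*(-8)) + (8*1 - 8*(-7)) + (8*(-2) - 3*1) + (3*(-8) - (-6)*(-2))
= 115
Area = |115|/2 = 57.5

57.5


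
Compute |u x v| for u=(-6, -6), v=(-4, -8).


|u x v| = |(-6)*(-8) - (-6)*(-4)|
= |48 - 24| = 24

24


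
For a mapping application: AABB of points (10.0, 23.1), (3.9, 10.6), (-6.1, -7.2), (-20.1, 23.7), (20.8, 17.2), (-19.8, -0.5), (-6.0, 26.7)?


x range: [-20.1, 20.8]
y range: [-7.2, 26.7]
Bounding box: (-20.1,-7.2) to (20.8,26.7)

(-20.1,-7.2) to (20.8,26.7)


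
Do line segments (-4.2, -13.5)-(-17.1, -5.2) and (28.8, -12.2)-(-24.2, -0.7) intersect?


Cross products: d1=448.4, d2=156.85, d3=-290.67, d4=0.88
d1*d2 < 0 and d3*d4 < 0? no

No, they don't intersect


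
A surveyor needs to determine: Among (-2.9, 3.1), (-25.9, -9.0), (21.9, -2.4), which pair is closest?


d(P0,P1) = 25.9887, d(P0,P2) = 25.4026, d(P1,P2) = 48.2535
Closest: P0 and P2

Closest pair: (-2.9, 3.1) and (21.9, -2.4), distance = 25.4026


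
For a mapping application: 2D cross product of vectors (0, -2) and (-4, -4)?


u x v = u_x*v_y - u_y*v_x = 0*(-4) - (-2)*(-4)
= 0 - 8 = -8

-8


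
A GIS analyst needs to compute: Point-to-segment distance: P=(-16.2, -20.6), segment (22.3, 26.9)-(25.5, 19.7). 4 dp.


Project P onto AB: t = 1 (clamped to [0,1])
Closest point on segment: (25.5, 19.7)
Distance: 57.9912

57.9912


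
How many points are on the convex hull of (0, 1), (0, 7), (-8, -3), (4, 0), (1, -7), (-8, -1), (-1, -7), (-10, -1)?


Convex hull vertices (CCW): (-10, -1), (-8, -3), (-1, -7), (1, -7), (4, 0), (0, 7)
Count = 6

6


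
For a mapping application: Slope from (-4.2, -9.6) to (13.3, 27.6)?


slope = (y2-y1)/(x2-x1) = (27.6-(-9.6))/(13.3-(-4.2)) = 37.2/17.5 = 2.1257

2.1257


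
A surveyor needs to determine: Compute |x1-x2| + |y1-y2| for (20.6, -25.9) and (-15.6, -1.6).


|20.6-(-15.6)| + |(-25.9)-(-1.6)| = 36.2 + 24.3 = 60.5

60.5


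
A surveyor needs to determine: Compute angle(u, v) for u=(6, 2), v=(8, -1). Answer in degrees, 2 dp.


u.v = 46, |u| = sqrt(40) = 6.3246, |v| = sqrt(65) = 8.0623
cos(theta) = u.v/(|u||v|) = 46/sqrt(2600) = 0.902134
theta = acos(0.902134) = 25.56 degrees

25.56 degrees


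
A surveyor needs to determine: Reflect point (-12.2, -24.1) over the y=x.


Reflection over y=x: (x,y) -> (y,x)
(-12.2, -24.1) -> (-24.1, -12.2)

(-24.1, -12.2)


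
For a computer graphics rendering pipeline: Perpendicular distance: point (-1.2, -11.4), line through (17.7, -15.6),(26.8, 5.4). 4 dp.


|cross product| = 435.12
|line direction| = sqrt(523.81) = 22.8869
Distance = 435.12/sqrt(523.81) = 19.0118

19.0118


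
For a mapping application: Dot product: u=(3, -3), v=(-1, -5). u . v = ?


u . v = u_x*v_x + u_y*v_y = 3*(-1) + (-3)*(-5)
= (-3) + 15 = 12

12


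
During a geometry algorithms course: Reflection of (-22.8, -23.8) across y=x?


Reflection over y=x: (x,y) -> (y,x)
(-22.8, -23.8) -> (-23.8, -22.8)

(-23.8, -22.8)


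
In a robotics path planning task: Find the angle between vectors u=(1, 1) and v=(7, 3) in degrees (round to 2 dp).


u.v = 10, |u| = sqrt(2) = 1.4142, |v| = sqrt(58) = 7.6158
cos(theta) = u.v/(|u||v|) = 10/sqrt(116) = 0.928477
theta = acos(0.928477) = 21.8 degrees

21.8 degrees


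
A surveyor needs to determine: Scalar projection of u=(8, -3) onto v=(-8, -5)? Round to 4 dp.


u.v = -49, |v| = sqrt(89) = 9.434
Scalar projection = u.v / |v| = -49 / sqrt(89) = -5.194

-5.194


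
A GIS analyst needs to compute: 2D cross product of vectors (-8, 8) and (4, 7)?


u x v = u_x*v_y - u_y*v_x = (-8)*7 - 8*4
= (-56) - 32 = -88

-88


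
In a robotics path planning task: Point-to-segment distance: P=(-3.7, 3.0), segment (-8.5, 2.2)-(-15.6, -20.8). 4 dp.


Project P onto AB: t = 0 (clamped to [0,1])
Closest point on segment: (-8.5, 2.2)
Distance: 4.8662

4.8662


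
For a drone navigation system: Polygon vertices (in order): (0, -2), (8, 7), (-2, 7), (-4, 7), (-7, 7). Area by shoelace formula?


Shoelace sum: (0*7 - 8*(-2)) + (8*7 - (-2)*7) + ((-2)*7 - (-4)*7) + ((-4)*7 - (-7)*7) + ((-7)*(-2) - 0*7)
= 135
Area = |135|/2 = 67.5

67.5


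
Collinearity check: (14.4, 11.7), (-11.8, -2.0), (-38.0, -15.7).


Cross product: ((-11.8)-14.4)*((-15.7)-11.7) - ((-2)-11.7)*((-38)-14.4)
= 0

Yes, collinear


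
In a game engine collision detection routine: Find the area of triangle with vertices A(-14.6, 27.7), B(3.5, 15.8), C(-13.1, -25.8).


Area = |x_A(y_B-y_C) + x_B(y_C-y_A) + x_C(y_A-y_B)|/2
= |(-607.36) + (-187.25) + (-155.89)|/2
= 950.5/2 = 475.25

475.25


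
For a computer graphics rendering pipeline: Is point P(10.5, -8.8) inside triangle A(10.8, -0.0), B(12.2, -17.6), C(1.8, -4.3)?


Cross products: AB x AP = -17.6, BC x BP = -68.91, CA x CP = -77.91
All same sign? yes

Yes, inside


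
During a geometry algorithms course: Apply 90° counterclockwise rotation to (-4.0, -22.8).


90° CCW: (x,y) -> (-y, x)
(-4,-22.8) -> (22.8, -4)

(22.8, -4)


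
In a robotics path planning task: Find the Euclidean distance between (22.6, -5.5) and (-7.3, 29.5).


dx=-29.9, dy=35
d^2 = (-29.9)^2 + 35^2 = 2119.01
d = sqrt(2119.01) = 46.0327

46.0327


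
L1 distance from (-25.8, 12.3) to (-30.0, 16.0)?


|(-25.8)-(-30)| + |12.3-16| = 4.2 + 3.7 = 7.9

7.9


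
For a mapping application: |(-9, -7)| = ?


|u| = sqrt((-9)^2 + (-7)^2) = sqrt(130) = 11.4018

11.4018


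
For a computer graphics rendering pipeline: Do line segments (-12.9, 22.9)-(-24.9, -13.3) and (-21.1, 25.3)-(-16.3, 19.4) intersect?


Cross products: d1=36.86, d2=-207.7, d3=-325.64, d4=-81.08
d1*d2 < 0 and d3*d4 < 0? no

No, they don't intersect


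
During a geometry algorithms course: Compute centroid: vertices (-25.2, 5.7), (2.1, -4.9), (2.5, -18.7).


Centroid = ((x_A+x_B+x_C)/3, (y_A+y_B+y_C)/3)
= (((-25.2)+2.1+2.5)/3, (5.7+(-4.9)+(-18.7))/3)
= (-6.8667, -5.9667)

(-6.8667, -5.9667)


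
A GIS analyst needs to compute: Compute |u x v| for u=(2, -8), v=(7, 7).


|u x v| = |2*7 - (-8)*7|
= |14 - (-56)| = 70

70


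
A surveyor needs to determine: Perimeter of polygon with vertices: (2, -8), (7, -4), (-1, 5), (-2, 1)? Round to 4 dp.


Sides: (2, -8)->(7, -4): sqrt(41) = 6.403124, (7, -4)->(-1, 5): sqrt(145) = 12.041595, (-1, 5)->(-2, 1): sqrt(17) = 4.123106, (-2, 1)->(2, -8): sqrt(97) = 9.848858
Sum = 32.416683
Perimeter = 32.4167

32.4167


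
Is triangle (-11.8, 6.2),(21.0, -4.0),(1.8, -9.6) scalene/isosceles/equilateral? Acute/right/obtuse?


Side lengths squared: AB^2=1179.88, BC^2=400, CA^2=434.6
Sorted: [400, 434.6, 1179.88]
By sides: Scalene, By angles: Obtuse

Scalene, Obtuse


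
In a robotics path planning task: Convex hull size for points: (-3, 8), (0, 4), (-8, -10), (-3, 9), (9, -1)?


Convex hull vertices (CCW): (-8, -10), (9, -1), (-3, 9)
Count = 3

3


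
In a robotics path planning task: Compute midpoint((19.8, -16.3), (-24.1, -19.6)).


M = ((19.8+(-24.1))/2, ((-16.3)+(-19.6))/2)
= (-2.15, -17.95)

(-2.15, -17.95)


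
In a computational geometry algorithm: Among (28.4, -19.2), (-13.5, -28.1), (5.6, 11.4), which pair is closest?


d(P0,P1) = 42.8348, d(P0,P2) = 38.1602, d(P1,P2) = 43.8755
Closest: P0 and P2

Closest pair: (28.4, -19.2) and (5.6, 11.4), distance = 38.1602


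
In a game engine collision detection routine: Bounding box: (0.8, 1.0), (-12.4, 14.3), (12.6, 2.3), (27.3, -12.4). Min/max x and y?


x range: [-12.4, 27.3]
y range: [-12.4, 14.3]
Bounding box: (-12.4,-12.4) to (27.3,14.3)

(-12.4,-12.4) to (27.3,14.3)


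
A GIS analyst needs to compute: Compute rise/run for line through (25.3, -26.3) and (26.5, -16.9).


slope = (y2-y1)/(x2-x1) = ((-16.9)-(-26.3))/(26.5-25.3) = 9.4/1.2 = 7.8333

7.8333


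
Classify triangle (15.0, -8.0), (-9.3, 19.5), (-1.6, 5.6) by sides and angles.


Side lengths squared: AB^2=1346.74, BC^2=252.5, CA^2=460.52
Sorted: [252.5, 460.52, 1346.74]
By sides: Scalene, By angles: Obtuse

Scalene, Obtuse


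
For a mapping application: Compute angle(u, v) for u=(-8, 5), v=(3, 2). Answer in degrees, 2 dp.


u.v = -14, |u| = sqrt(89) = 9.434, |v| = sqrt(13) = 3.6056
cos(theta) = u.v/(|u||v|) = -14/sqrt(1157) = -0.411587
theta = acos(-0.411587) = 114.3 degrees

114.3 degrees


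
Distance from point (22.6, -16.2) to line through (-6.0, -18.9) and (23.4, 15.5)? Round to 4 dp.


|cross product| = 904.46
|line direction| = sqrt(2047.72) = 45.2517
Distance = 904.46/sqrt(2047.72) = 19.9873

19.9873


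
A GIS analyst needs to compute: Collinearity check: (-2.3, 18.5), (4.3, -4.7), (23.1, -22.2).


Cross product: (4.3-(-2.3))*((-22.2)-18.5) - ((-4.7)-18.5)*(23.1-(-2.3))
= 320.66

No, not collinear


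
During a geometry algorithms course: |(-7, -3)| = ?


|u| = sqrt((-7)^2 + (-3)^2) = sqrt(58) = 7.6158

7.6158


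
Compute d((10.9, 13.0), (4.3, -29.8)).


dx=-6.6, dy=-42.8
d^2 = (-6.6)^2 + (-42.8)^2 = 1875.4
d = sqrt(1875.4) = 43.3059

43.3059


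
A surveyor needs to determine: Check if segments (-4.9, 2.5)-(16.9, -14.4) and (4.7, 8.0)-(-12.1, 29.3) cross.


Cross products: d1=296.88, d2=116.46, d3=282.14, d4=462.56
d1*d2 < 0 and d3*d4 < 0? no

No, they don't intersect


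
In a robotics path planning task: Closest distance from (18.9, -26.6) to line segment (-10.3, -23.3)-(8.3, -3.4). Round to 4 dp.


Project P onto AB: t = 0.6435 (clamped to [0,1])
Closest point on segment: (1.6689, -10.4946)
Distance: 23.5859

23.5859


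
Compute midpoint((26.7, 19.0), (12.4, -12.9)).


M = ((26.7+12.4)/2, (19+(-12.9))/2)
= (19.55, 3.05)

(19.55, 3.05)


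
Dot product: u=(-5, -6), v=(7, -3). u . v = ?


u . v = u_x*v_x + u_y*v_y = (-5)*7 + (-6)*(-3)
= (-35) + 18 = -17

-17


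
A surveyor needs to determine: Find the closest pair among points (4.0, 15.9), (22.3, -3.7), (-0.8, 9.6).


d(P0,P1) = 26.8151, d(P0,P2) = 7.9202, d(P1,P2) = 26.6552
Closest: P0 and P2

Closest pair: (4.0, 15.9) and (-0.8, 9.6), distance = 7.9202


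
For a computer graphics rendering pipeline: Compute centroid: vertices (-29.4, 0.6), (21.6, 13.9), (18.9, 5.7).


Centroid = ((x_A+x_B+x_C)/3, (y_A+y_B+y_C)/3)
= (((-29.4)+21.6+18.9)/3, (0.6+13.9+5.7)/3)
= (3.7, 6.7333)

(3.7, 6.7333)


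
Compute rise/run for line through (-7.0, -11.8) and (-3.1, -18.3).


slope = (y2-y1)/(x2-x1) = ((-18.3)-(-11.8))/((-3.1)-(-7)) = (-6.5)/3.9 = -1.6667

-1.6667


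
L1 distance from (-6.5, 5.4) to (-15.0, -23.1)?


|(-6.5)-(-15)| + |5.4-(-23.1)| = 8.5 + 28.5 = 37

37


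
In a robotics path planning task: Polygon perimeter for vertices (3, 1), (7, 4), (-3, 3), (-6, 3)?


Sides: (3, 1)->(7, 4): sqrt(25) = 5, (7, 4)->(-3, 3): sqrt(101) = 10.049876, (-3, 3)->(-6, 3): sqrt(9) = 3, (-6, 3)->(3, 1): sqrt(85) = 9.219544
Sum = 27.26942
Perimeter = 27.2694

27.2694


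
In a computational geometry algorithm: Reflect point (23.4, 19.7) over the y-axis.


Reflection over y-axis: (x,y) -> (-x,y)
(23.4, 19.7) -> (-23.4, 19.7)

(-23.4, 19.7)


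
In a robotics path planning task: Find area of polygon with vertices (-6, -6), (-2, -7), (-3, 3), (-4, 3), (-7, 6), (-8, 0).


Shoelace sum: ((-6)*(-7) - (-2)*(-6)) + ((-2)*3 - (-3)*(-7)) + ((-3)*3 - (-4)*3) + ((-4)*6 - (-7)*3) + ((-7)*0 - (-8)*6) + ((-8)*(-6) - (-6)*0)
= 99
Area = |99|/2 = 49.5

49.5


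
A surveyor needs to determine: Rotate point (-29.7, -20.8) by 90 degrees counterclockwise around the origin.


90° CCW: (x,y) -> (-y, x)
(-29.7,-20.8) -> (20.8, -29.7)

(20.8, -29.7)


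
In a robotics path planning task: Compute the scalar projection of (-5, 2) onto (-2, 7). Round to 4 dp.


u.v = 24, |v| = sqrt(53) = 7.2801
Scalar projection = u.v / |v| = 24 / sqrt(53) = 3.2967

3.2967


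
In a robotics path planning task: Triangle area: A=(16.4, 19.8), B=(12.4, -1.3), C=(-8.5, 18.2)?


Area = |x_A(y_B-y_C) + x_B(y_C-y_A) + x_C(y_A-y_B)|/2
= |(-319.8) + (-19.84) + (-179.35)|/2
= 518.99/2 = 259.495

259.495


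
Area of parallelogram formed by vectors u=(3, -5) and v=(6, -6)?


|u x v| = |3*(-6) - (-5)*6|
= |(-18) - (-30)| = 12

12


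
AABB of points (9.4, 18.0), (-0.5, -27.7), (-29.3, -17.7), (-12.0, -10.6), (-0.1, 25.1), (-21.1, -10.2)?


x range: [-29.3, 9.4]
y range: [-27.7, 25.1]
Bounding box: (-29.3,-27.7) to (9.4,25.1)

(-29.3,-27.7) to (9.4,25.1)


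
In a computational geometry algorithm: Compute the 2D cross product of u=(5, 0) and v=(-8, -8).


u x v = u_x*v_y - u_y*v_x = 5*(-8) - 0*(-8)
= (-40) - 0 = -40

-40


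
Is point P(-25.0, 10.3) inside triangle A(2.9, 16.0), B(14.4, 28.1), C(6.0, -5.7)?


Cross products: AB x AP = 272.04, BC x BP = -1182.2, CA x CP = 623.1
All same sign? no

No, outside


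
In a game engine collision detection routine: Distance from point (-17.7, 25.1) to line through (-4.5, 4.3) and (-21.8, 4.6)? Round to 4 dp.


|cross product| = 355.88
|line direction| = sqrt(299.38) = 17.3026
Distance = 355.88/sqrt(299.38) = 20.568

20.568


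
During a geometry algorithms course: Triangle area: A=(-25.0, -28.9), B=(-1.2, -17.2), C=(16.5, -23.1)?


Area = |x_A(y_B-y_C) + x_B(y_C-y_A) + x_C(y_A-y_B)|/2
= |(-147.5) + (-6.96) + (-193.05)|/2
= 347.51/2 = 173.755

173.755


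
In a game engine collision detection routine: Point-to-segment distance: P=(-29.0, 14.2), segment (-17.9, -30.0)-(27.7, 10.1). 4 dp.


Project P onto AB: t = 0.3434 (clamped to [0,1])
Closest point on segment: (-2.2407, -16.2295)
Distance: 40.5217

40.5217


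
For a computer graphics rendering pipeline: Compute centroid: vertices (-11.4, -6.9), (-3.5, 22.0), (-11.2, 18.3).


Centroid = ((x_A+x_B+x_C)/3, (y_A+y_B+y_C)/3)
= (((-11.4)+(-3.5)+(-11.2))/3, ((-6.9)+22+18.3)/3)
= (-8.7, 11.1333)

(-8.7, 11.1333)


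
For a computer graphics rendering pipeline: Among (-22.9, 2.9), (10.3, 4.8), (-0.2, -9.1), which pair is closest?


d(P0,P1) = 33.2543, d(P0,P2) = 25.6766, d(P1,P2) = 17.4201
Closest: P1 and P2

Closest pair: (10.3, 4.8) and (-0.2, -9.1), distance = 17.4201


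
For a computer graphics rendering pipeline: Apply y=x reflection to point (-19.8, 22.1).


Reflection over y=x: (x,y) -> (y,x)
(-19.8, 22.1) -> (22.1, -19.8)

(22.1, -19.8)


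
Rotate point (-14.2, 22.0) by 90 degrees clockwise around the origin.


90° CW: (x,y) -> (y, -x)
(-14.2,22) -> (22, 14.2)

(22, 14.2)


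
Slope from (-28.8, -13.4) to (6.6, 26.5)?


slope = (y2-y1)/(x2-x1) = (26.5-(-13.4))/(6.6-(-28.8)) = 39.9/35.4 = 1.1271

1.1271


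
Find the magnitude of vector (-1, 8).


|u| = sqrt((-1)^2 + 8^2) = sqrt(65) = 8.0623

8.0623


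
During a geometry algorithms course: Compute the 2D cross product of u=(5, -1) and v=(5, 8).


u x v = u_x*v_y - u_y*v_x = 5*8 - (-1)*5
= 40 - (-5) = 45

45


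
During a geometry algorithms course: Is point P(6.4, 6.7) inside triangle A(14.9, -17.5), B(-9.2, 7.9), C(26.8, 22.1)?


Cross products: AB x AP = -367.32, BC x BP = -264.72, CA x CP = -624.58
All same sign? yes

Yes, inside


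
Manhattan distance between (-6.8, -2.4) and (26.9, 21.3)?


|(-6.8)-26.9| + |(-2.4)-21.3| = 33.7 + 23.7 = 57.4

57.4


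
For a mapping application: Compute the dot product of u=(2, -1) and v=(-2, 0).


u . v = u_x*v_x + u_y*v_y = 2*(-2) + (-1)*0
= (-4) + 0 = -4

-4


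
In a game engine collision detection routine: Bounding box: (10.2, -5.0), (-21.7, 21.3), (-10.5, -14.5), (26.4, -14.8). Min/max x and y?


x range: [-21.7, 26.4]
y range: [-14.8, 21.3]
Bounding box: (-21.7,-14.8) to (26.4,21.3)

(-21.7,-14.8) to (26.4,21.3)


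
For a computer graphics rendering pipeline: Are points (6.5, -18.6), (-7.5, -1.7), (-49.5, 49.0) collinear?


Cross product: ((-7.5)-6.5)*(49-(-18.6)) - ((-1.7)-(-18.6))*((-49.5)-6.5)
= 0

Yes, collinear


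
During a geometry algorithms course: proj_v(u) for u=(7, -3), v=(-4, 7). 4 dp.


u.v = -49, |v| = sqrt(65) = 8.0623
Scalar projection = u.v / |v| = -49 / sqrt(65) = -6.0777

-6.0777


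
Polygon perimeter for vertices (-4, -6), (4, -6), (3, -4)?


Sides: (-4, -6)->(4, -6): sqrt(64) = 8, (4, -6)->(3, -4): sqrt(5) = 2.236068, (3, -4)->(-4, -6): sqrt(53) = 7.28011
Sum = 17.516178
Perimeter = 17.5162

17.5162


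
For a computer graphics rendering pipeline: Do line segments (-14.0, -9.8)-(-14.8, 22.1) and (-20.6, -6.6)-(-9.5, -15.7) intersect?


Cross products: d1=24.54, d2=371.35, d3=207.98, d4=-138.83
d1*d2 < 0 and d3*d4 < 0? no

No, they don't intersect


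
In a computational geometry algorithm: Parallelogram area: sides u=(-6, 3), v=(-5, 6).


|u x v| = |(-6)*6 - 3*(-5)|
= |(-36) - (-15)| = 21

21


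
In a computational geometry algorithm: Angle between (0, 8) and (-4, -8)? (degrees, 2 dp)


u.v = -64, |u| = sqrt(64) = 8, |v| = sqrt(80) = 8.9443
cos(theta) = u.v/(|u||v|) = -64/sqrt(5120) = -0.894427
theta = acos(-0.894427) = 153.43 degrees

153.43 degrees


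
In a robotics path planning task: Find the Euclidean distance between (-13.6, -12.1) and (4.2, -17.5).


dx=17.8, dy=-5.4
d^2 = 17.8^2 + (-5.4)^2 = 346
d = sqrt(346) = 18.6011

18.6011


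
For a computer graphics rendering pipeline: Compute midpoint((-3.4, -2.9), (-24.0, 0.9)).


M = (((-3.4)+(-24))/2, ((-2.9)+0.9)/2)
= (-13.7, -1)

(-13.7, -1)


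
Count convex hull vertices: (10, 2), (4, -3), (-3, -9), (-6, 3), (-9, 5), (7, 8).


Convex hull vertices (CCW): (-9, 5), (-3, -9), (10, 2), (7, 8)
Count = 4

4


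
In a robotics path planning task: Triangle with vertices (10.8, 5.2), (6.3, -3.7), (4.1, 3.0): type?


Side lengths squared: AB^2=99.46, BC^2=49.73, CA^2=49.73
Sorted: [49.73, 49.73, 99.46]
By sides: Isosceles, By angles: Right

Isosceles, Right


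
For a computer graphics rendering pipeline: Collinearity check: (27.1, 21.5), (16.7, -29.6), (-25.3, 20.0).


Cross product: (16.7-27.1)*(20-21.5) - ((-29.6)-21.5)*((-25.3)-27.1)
= -2662.04

No, not collinear


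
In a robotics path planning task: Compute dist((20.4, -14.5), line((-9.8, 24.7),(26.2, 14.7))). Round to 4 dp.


|cross product| = 1109.2
|line direction| = sqrt(1396) = 37.3631
Distance = 1109.2/sqrt(1396) = 29.6871

29.6871


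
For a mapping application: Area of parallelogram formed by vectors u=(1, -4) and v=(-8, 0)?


|u x v| = |1*0 - (-4)*(-8)|
= |0 - 32| = 32

32


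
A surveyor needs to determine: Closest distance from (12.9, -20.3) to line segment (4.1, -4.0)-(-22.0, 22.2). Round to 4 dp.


Project P onto AB: t = 0 (clamped to [0,1])
Closest point on segment: (4.1, -4)
Distance: 18.5238

18.5238


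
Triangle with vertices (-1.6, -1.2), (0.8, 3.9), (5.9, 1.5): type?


Side lengths squared: AB^2=31.77, BC^2=31.77, CA^2=63.54
Sorted: [31.77, 31.77, 63.54]
By sides: Isosceles, By angles: Right

Isosceles, Right


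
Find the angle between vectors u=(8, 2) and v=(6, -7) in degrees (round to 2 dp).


u.v = 34, |u| = sqrt(68) = 8.2462, |v| = sqrt(85) = 9.2195
cos(theta) = u.v/(|u||v|) = 34/sqrt(5780) = 0.447214
theta = acos(0.447214) = 63.43 degrees

63.43 degrees


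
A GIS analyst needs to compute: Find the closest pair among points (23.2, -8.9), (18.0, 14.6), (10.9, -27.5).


d(P0,P1) = 24.0684, d(P0,P2) = 22.2991, d(P1,P2) = 42.6945
Closest: P0 and P2

Closest pair: (23.2, -8.9) and (10.9, -27.5), distance = 22.2991


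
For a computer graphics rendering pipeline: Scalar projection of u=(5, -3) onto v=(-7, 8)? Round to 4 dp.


u.v = -59, |v| = sqrt(113) = 10.6301
Scalar projection = u.v / |v| = -59 / sqrt(113) = -5.5503

-5.5503


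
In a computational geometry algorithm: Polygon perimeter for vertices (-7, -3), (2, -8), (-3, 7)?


Sides: (-7, -3)->(2, -8): sqrt(106) = 10.29563, (2, -8)->(-3, 7): sqrt(250) = 15.811388, (-3, 7)->(-7, -3): sqrt(116) = 10.77033
Sum = 36.877348
Perimeter = 36.8773

36.8773


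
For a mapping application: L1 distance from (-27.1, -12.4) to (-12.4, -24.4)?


|(-27.1)-(-12.4)| + |(-12.4)-(-24.4)| = 14.7 + 12 = 26.7

26.7


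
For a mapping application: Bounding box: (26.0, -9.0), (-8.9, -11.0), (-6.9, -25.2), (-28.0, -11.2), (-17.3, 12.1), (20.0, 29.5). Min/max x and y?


x range: [-28, 26]
y range: [-25.2, 29.5]
Bounding box: (-28,-25.2) to (26,29.5)

(-28,-25.2) to (26,29.5)


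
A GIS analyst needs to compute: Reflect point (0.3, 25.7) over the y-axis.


Reflection over y-axis: (x,y) -> (-x,y)
(0.3, 25.7) -> (-0.3, 25.7)

(-0.3, 25.7)


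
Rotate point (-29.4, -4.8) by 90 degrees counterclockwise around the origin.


90° CCW: (x,y) -> (-y, x)
(-29.4,-4.8) -> (4.8, -29.4)

(4.8, -29.4)


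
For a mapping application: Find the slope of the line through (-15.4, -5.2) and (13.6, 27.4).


slope = (y2-y1)/(x2-x1) = (27.4-(-5.2))/(13.6-(-15.4)) = 32.6/29 = 1.1241

1.1241


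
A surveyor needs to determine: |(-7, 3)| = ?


|u| = sqrt((-7)^2 + 3^2) = sqrt(58) = 7.6158

7.6158


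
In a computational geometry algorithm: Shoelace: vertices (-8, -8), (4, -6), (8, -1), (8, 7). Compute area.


Shoelace sum: ((-8)*(-6) - 4*(-8)) + (4*(-1) - 8*(-6)) + (8*7 - 8*(-1)) + (8*(-8) - (-8)*7)
= 180
Area = |180|/2 = 90

90


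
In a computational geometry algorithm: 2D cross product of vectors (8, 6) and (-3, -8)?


u x v = u_x*v_y - u_y*v_x = 8*(-8) - 6*(-3)
= (-64) - (-18) = -46

-46


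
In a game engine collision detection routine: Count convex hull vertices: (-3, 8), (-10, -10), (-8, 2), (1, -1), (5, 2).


Convex hull vertices (CCW): (-10, -10), (5, 2), (-3, 8), (-8, 2)
Count = 4

4


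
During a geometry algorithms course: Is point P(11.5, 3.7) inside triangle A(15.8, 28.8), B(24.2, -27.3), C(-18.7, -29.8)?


Cross products: AB x AP = -452.07, BC x BP = -1361.65, CA x CP = -613.97
All same sign? yes

Yes, inside


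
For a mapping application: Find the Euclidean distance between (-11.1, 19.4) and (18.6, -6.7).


dx=29.7, dy=-26.1
d^2 = 29.7^2 + (-26.1)^2 = 1563.3
d = sqrt(1563.3) = 39.5386

39.5386
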